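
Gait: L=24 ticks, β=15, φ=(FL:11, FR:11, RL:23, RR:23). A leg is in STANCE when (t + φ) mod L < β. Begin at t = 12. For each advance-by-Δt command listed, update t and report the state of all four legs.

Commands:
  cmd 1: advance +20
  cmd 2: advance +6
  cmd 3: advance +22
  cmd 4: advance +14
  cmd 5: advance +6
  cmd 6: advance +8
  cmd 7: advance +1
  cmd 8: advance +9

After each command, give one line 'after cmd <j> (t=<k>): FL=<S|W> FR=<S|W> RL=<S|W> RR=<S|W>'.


after cmd 1 (t=32): FL=W FR=W RL=S RR=S
after cmd 2 (t=38): FL=S FR=S RL=S RR=S
after cmd 3 (t=60): FL=W FR=W RL=S RR=S
after cmd 4 (t=74): FL=S FR=S RL=S RR=S
after cmd 5 (t=80): FL=W FR=W RL=S RR=S
after cmd 6 (t=88): FL=S FR=S RL=W RR=W
after cmd 7 (t=89): FL=S FR=S RL=W RR=W
after cmd 8 (t=98): FL=S FR=S RL=S RR=S

start t=12: FL=W FR=W RL=S RR=S
cmd 1: advance +20 → t=32, phase=(19,19,7,7) → FL=W FR=W RL=S RR=S
cmd 2: advance +6 → t=38, phase=(1,1,13,13) → FL=S FR=S RL=S RR=S
cmd 3: advance +22 → t=60, phase=(23,23,11,11) → FL=W FR=W RL=S RR=S
cmd 4: advance +14 → t=74, phase=(13,13,1,1) → FL=S FR=S RL=S RR=S
cmd 5: advance +6 → t=80, phase=(19,19,7,7) → FL=W FR=W RL=S RR=S
cmd 6: advance +8 → t=88, phase=(3,3,15,15) → FL=S FR=S RL=W RR=W
cmd 7: advance +1 → t=89, phase=(4,4,16,16) → FL=S FR=S RL=W RR=W
cmd 8: advance +9 → t=98, phase=(13,13,1,1) → FL=S FR=S RL=S RR=S


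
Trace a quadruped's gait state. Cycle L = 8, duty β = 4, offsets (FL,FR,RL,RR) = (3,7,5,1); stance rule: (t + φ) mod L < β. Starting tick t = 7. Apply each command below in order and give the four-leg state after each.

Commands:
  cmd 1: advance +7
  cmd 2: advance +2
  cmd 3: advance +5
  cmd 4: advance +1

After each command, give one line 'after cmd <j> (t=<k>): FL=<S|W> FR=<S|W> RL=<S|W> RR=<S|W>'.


start t=7: FL=S FR=W RL=W RR=S
cmd 1: advance +7 → t=14, phase=(1,5,3,7) → FL=S FR=W RL=S RR=W
cmd 2: advance +2 → t=16, phase=(3,7,5,1) → FL=S FR=W RL=W RR=S
cmd 3: advance +5 → t=21, phase=(0,4,2,6) → FL=S FR=W RL=S RR=W
cmd 4: advance +1 → t=22, phase=(1,5,3,7) → FL=S FR=W RL=S RR=W

after cmd 1 (t=14): FL=S FR=W RL=S RR=W
after cmd 2 (t=16): FL=S FR=W RL=W RR=S
after cmd 3 (t=21): FL=S FR=W RL=S RR=W
after cmd 4 (t=22): FL=S FR=W RL=S RR=W


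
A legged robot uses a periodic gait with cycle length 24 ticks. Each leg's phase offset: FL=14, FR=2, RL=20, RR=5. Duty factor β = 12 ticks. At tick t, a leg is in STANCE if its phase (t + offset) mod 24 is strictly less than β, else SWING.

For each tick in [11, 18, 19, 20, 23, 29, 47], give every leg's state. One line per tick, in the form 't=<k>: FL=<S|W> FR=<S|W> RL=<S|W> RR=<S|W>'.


t=11: FL=S FR=W RL=S RR=W
t=18: FL=S FR=W RL=W RR=W
t=19: FL=S FR=W RL=W RR=S
t=20: FL=S FR=W RL=W RR=S
t=23: FL=W FR=S RL=W RR=S
t=29: FL=W FR=S RL=S RR=S
t=47: FL=W FR=S RL=W RR=S

t=11: phase=(1,13,7,16) vs β=12 → FL=S FR=W RL=S RR=W
t=18: phase=(8,20,14,23) vs β=12 → FL=S FR=W RL=W RR=W
t=19: phase=(9,21,15,0) vs β=12 → FL=S FR=W RL=W RR=S
t=20: phase=(10,22,16,1) vs β=12 → FL=S FR=W RL=W RR=S
t=23: phase=(13,1,19,4) vs β=12 → FL=W FR=S RL=W RR=S
t=29: phase=(19,7,1,10) vs β=12 → FL=W FR=S RL=S RR=S
t=47: phase=(13,1,19,4) vs β=12 → FL=W FR=S RL=W RR=S


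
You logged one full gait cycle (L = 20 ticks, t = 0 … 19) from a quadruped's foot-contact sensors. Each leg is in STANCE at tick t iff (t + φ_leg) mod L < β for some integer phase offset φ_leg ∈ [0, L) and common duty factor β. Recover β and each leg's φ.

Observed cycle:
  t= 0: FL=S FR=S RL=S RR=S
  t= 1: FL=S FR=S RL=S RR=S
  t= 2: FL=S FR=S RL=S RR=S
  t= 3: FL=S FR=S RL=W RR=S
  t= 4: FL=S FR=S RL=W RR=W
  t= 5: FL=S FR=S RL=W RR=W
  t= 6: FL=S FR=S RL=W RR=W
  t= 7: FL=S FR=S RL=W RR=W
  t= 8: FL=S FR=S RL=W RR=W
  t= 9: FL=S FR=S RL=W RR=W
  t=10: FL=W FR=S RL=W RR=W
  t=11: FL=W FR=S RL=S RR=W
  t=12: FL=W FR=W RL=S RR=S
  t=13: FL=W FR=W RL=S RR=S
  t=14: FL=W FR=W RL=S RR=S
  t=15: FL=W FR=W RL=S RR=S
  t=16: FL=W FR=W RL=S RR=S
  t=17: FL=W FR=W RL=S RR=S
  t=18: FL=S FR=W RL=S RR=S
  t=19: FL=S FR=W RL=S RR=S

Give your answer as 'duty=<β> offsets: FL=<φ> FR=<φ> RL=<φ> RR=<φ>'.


duty β = stance ticks per leg = 12
FL: stance ticks = 12; W→S at t=18 → φ=2
FR: stance ticks = 12; W→S at t=0 → φ=0
RL: stance ticks = 12; W→S at t=11 → φ=9
RR: stance ticks = 12; W→S at t=12 → φ=8

duty=12 offsets: FL=2 FR=0 RL=9 RR=8


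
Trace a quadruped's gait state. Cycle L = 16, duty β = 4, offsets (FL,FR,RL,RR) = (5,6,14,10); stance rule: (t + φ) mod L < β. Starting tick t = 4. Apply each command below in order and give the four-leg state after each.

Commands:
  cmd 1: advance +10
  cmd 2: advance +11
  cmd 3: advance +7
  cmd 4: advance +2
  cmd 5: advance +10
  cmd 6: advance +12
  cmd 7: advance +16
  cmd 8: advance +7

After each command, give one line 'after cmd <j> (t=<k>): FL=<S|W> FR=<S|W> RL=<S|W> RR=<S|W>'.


start t=4: FL=W FR=W RL=S RR=W
cmd 1: advance +10 → t=14, phase=(3,4,12,8) → FL=S FR=W RL=W RR=W
cmd 2: advance +11 → t=25, phase=(14,15,7,3) → FL=W FR=W RL=W RR=S
cmd 3: advance +7 → t=32, phase=(5,6,14,10) → FL=W FR=W RL=W RR=W
cmd 4: advance +2 → t=34, phase=(7,8,0,12) → FL=W FR=W RL=S RR=W
cmd 5: advance +10 → t=44, phase=(1,2,10,6) → FL=S FR=S RL=W RR=W
cmd 6: advance +12 → t=56, phase=(13,14,6,2) → FL=W FR=W RL=W RR=S
cmd 7: advance +16 → t=72, phase=(13,14,6,2) → FL=W FR=W RL=W RR=S
cmd 8: advance +7 → t=79, phase=(4,5,13,9) → FL=W FR=W RL=W RR=W

after cmd 1 (t=14): FL=S FR=W RL=W RR=W
after cmd 2 (t=25): FL=W FR=W RL=W RR=S
after cmd 3 (t=32): FL=W FR=W RL=W RR=W
after cmd 4 (t=34): FL=W FR=W RL=S RR=W
after cmd 5 (t=44): FL=S FR=S RL=W RR=W
after cmd 6 (t=56): FL=W FR=W RL=W RR=S
after cmd 7 (t=72): FL=W FR=W RL=W RR=S
after cmd 8 (t=79): FL=W FR=W RL=W RR=W


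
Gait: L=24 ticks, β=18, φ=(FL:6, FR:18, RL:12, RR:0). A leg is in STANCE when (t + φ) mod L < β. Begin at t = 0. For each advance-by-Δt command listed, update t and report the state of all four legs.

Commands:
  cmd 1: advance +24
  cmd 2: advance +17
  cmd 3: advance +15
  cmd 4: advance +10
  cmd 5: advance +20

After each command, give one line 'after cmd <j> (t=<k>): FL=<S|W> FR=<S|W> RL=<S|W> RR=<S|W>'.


start t=0: FL=S FR=W RL=S RR=S
cmd 1: advance +24 → t=24, phase=(6,18,12,0) → FL=S FR=W RL=S RR=S
cmd 2: advance +17 → t=41, phase=(23,11,5,17) → FL=W FR=S RL=S RR=S
cmd 3: advance +15 → t=56, phase=(14,2,20,8) → FL=S FR=S RL=W RR=S
cmd 4: advance +10 → t=66, phase=(0,12,6,18) → FL=S FR=S RL=S RR=W
cmd 5: advance +20 → t=86, phase=(20,8,2,14) → FL=W FR=S RL=S RR=S

after cmd 1 (t=24): FL=S FR=W RL=S RR=S
after cmd 2 (t=41): FL=W FR=S RL=S RR=S
after cmd 3 (t=56): FL=S FR=S RL=W RR=S
after cmd 4 (t=66): FL=S FR=S RL=S RR=W
after cmd 5 (t=86): FL=W FR=S RL=S RR=S


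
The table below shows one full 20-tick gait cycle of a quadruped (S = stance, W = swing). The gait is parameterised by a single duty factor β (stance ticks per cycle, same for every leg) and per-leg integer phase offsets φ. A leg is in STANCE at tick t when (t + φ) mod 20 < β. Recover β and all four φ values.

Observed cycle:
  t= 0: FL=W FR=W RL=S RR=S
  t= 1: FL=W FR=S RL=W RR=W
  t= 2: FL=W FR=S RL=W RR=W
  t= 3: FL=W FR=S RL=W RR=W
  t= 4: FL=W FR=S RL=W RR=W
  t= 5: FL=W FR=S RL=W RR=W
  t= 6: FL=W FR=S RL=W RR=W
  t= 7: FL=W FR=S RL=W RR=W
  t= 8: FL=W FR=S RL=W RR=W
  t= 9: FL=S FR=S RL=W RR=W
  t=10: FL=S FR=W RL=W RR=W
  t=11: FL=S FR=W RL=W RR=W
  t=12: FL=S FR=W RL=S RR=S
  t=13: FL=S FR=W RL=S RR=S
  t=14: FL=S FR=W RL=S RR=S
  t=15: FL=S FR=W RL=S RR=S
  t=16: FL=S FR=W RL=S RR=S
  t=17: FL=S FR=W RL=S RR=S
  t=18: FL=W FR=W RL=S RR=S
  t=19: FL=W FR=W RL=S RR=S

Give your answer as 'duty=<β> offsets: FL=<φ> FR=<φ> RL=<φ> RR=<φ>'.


duty=9 offsets: FL=11 FR=19 RL=8 RR=8

duty β = stance ticks per leg = 9
FL: stance ticks = 9; W→S at t=9 → φ=11
FR: stance ticks = 9; W→S at t=1 → φ=19
RL: stance ticks = 9; W→S at t=12 → φ=8
RR: stance ticks = 9; W→S at t=12 → φ=8


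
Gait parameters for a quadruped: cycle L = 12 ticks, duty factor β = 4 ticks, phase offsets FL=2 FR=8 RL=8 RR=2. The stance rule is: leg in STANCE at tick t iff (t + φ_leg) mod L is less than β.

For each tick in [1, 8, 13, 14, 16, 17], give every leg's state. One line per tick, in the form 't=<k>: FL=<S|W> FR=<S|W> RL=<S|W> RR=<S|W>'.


t=1: phase=(3,9,9,3) vs β=4 → FL=S FR=W RL=W RR=S
t=8: phase=(10,4,4,10) vs β=4 → FL=W FR=W RL=W RR=W
t=13: phase=(3,9,9,3) vs β=4 → FL=S FR=W RL=W RR=S
t=14: phase=(4,10,10,4) vs β=4 → FL=W FR=W RL=W RR=W
t=16: phase=(6,0,0,6) vs β=4 → FL=W FR=S RL=S RR=W
t=17: phase=(7,1,1,7) vs β=4 → FL=W FR=S RL=S RR=W

t=1: FL=S FR=W RL=W RR=S
t=8: FL=W FR=W RL=W RR=W
t=13: FL=S FR=W RL=W RR=S
t=14: FL=W FR=W RL=W RR=W
t=16: FL=W FR=S RL=S RR=W
t=17: FL=W FR=S RL=S RR=W


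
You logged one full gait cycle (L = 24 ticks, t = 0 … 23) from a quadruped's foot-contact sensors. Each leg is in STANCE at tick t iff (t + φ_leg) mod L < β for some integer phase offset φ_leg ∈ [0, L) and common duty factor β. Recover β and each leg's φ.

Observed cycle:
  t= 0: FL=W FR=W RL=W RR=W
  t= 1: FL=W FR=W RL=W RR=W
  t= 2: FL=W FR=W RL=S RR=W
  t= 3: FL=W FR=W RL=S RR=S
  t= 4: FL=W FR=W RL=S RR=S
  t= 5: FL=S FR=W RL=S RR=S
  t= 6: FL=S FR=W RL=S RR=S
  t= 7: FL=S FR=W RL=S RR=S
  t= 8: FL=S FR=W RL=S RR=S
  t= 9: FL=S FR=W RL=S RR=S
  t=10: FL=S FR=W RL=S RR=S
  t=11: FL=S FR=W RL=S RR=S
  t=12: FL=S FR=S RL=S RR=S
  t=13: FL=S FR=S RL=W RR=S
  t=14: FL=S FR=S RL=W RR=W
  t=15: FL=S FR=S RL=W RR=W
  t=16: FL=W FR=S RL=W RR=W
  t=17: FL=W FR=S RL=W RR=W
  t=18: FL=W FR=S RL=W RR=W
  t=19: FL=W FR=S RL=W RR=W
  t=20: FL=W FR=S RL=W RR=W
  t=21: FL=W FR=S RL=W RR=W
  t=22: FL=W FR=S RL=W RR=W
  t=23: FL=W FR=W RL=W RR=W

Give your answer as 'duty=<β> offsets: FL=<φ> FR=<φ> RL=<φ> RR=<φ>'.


duty=11 offsets: FL=19 FR=12 RL=22 RR=21

duty β = stance ticks per leg = 11
FL: stance ticks = 11; W→S at t=5 → φ=19
FR: stance ticks = 11; W→S at t=12 → φ=12
RL: stance ticks = 11; W→S at t=2 → φ=22
RR: stance ticks = 11; W→S at t=3 → φ=21


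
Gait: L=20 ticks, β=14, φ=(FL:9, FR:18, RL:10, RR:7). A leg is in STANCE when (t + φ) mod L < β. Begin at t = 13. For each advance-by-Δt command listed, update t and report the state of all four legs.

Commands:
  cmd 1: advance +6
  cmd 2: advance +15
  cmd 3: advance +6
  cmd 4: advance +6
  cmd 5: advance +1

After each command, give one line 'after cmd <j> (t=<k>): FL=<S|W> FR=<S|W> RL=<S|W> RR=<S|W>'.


after cmd 1 (t=19): FL=S FR=W RL=S RR=S
after cmd 2 (t=34): FL=S FR=S RL=S RR=S
after cmd 3 (t=40): FL=S FR=W RL=S RR=S
after cmd 4 (t=46): FL=W FR=S RL=W RR=S
after cmd 5 (t=47): FL=W FR=S RL=W RR=W

start t=13: FL=S FR=S RL=S RR=S
cmd 1: advance +6 → t=19, phase=(8,17,9,6) → FL=S FR=W RL=S RR=S
cmd 2: advance +15 → t=34, phase=(3,12,4,1) → FL=S FR=S RL=S RR=S
cmd 3: advance +6 → t=40, phase=(9,18,10,7) → FL=S FR=W RL=S RR=S
cmd 4: advance +6 → t=46, phase=(15,4,16,13) → FL=W FR=S RL=W RR=S
cmd 5: advance +1 → t=47, phase=(16,5,17,14) → FL=W FR=S RL=W RR=W


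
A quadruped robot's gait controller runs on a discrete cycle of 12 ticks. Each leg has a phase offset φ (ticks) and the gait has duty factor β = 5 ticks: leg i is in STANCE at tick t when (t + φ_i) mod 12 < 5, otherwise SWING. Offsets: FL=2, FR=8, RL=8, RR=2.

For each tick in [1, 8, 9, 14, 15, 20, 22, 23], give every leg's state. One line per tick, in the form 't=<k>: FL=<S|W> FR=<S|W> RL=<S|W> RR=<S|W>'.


t=1: phase=(3,9,9,3) vs β=5 → FL=S FR=W RL=W RR=S
t=8: phase=(10,4,4,10) vs β=5 → FL=W FR=S RL=S RR=W
t=9: phase=(11,5,5,11) vs β=5 → FL=W FR=W RL=W RR=W
t=14: phase=(4,10,10,4) vs β=5 → FL=S FR=W RL=W RR=S
t=15: phase=(5,11,11,5) vs β=5 → FL=W FR=W RL=W RR=W
t=20: phase=(10,4,4,10) vs β=5 → FL=W FR=S RL=S RR=W
t=22: phase=(0,6,6,0) vs β=5 → FL=S FR=W RL=W RR=S
t=23: phase=(1,7,7,1) vs β=5 → FL=S FR=W RL=W RR=S

t=1: FL=S FR=W RL=W RR=S
t=8: FL=W FR=S RL=S RR=W
t=9: FL=W FR=W RL=W RR=W
t=14: FL=S FR=W RL=W RR=S
t=15: FL=W FR=W RL=W RR=W
t=20: FL=W FR=S RL=S RR=W
t=22: FL=S FR=W RL=W RR=S
t=23: FL=S FR=W RL=W RR=S


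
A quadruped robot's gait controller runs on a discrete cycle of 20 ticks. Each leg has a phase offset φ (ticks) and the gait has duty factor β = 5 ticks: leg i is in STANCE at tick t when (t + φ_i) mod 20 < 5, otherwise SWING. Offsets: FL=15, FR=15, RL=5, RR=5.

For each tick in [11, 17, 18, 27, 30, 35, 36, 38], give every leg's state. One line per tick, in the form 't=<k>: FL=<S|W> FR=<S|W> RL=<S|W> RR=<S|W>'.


t=11: FL=W FR=W RL=W RR=W
t=17: FL=W FR=W RL=S RR=S
t=18: FL=W FR=W RL=S RR=S
t=27: FL=S FR=S RL=W RR=W
t=30: FL=W FR=W RL=W RR=W
t=35: FL=W FR=W RL=S RR=S
t=36: FL=W FR=W RL=S RR=S
t=38: FL=W FR=W RL=S RR=S

t=11: phase=(6,6,16,16) vs β=5 → FL=W FR=W RL=W RR=W
t=17: phase=(12,12,2,2) vs β=5 → FL=W FR=W RL=S RR=S
t=18: phase=(13,13,3,3) vs β=5 → FL=W FR=W RL=S RR=S
t=27: phase=(2,2,12,12) vs β=5 → FL=S FR=S RL=W RR=W
t=30: phase=(5,5,15,15) vs β=5 → FL=W FR=W RL=W RR=W
t=35: phase=(10,10,0,0) vs β=5 → FL=W FR=W RL=S RR=S
t=36: phase=(11,11,1,1) vs β=5 → FL=W FR=W RL=S RR=S
t=38: phase=(13,13,3,3) vs β=5 → FL=W FR=W RL=S RR=S


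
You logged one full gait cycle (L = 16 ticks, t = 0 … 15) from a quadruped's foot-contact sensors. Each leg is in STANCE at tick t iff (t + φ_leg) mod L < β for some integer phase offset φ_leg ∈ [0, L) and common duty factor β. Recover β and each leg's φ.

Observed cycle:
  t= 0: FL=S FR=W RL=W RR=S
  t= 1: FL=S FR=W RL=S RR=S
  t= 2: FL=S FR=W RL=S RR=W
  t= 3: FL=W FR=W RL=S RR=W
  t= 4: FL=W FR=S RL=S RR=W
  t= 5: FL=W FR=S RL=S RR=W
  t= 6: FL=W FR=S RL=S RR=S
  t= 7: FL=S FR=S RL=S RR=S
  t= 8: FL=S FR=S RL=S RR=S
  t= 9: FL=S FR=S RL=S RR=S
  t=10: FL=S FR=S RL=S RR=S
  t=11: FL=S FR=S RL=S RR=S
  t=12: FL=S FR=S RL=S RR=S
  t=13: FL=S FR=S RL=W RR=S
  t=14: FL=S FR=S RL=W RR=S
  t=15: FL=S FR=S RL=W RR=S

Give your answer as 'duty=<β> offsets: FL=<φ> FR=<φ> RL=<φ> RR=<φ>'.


duty=12 offsets: FL=9 FR=12 RL=15 RR=10

duty β = stance ticks per leg = 12
FL: stance ticks = 12; W→S at t=7 → φ=9
FR: stance ticks = 12; W→S at t=4 → φ=12
RL: stance ticks = 12; W→S at t=1 → φ=15
RR: stance ticks = 12; W→S at t=6 → φ=10


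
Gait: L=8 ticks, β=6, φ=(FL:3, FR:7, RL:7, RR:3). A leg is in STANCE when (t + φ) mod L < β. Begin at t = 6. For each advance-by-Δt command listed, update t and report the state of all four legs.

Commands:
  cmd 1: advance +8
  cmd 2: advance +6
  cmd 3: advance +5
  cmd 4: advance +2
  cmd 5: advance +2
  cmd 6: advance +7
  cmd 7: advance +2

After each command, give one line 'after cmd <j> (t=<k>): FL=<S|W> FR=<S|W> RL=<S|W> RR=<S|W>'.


after cmd 1 (t=14): FL=S FR=S RL=S RR=S
after cmd 2 (t=20): FL=W FR=S RL=S RR=W
after cmd 3 (t=25): FL=S FR=S RL=S RR=S
after cmd 4 (t=27): FL=W FR=S RL=S RR=W
after cmd 5 (t=29): FL=S FR=S RL=S RR=S
after cmd 6 (t=36): FL=W FR=S RL=S RR=W
after cmd 7 (t=38): FL=S FR=S RL=S RR=S

start t=6: FL=S FR=S RL=S RR=S
cmd 1: advance +8 → t=14, phase=(1,5,5,1) → FL=S FR=S RL=S RR=S
cmd 2: advance +6 → t=20, phase=(7,3,3,7) → FL=W FR=S RL=S RR=W
cmd 3: advance +5 → t=25, phase=(4,0,0,4) → FL=S FR=S RL=S RR=S
cmd 4: advance +2 → t=27, phase=(6,2,2,6) → FL=W FR=S RL=S RR=W
cmd 5: advance +2 → t=29, phase=(0,4,4,0) → FL=S FR=S RL=S RR=S
cmd 6: advance +7 → t=36, phase=(7,3,3,7) → FL=W FR=S RL=S RR=W
cmd 7: advance +2 → t=38, phase=(1,5,5,1) → FL=S FR=S RL=S RR=S


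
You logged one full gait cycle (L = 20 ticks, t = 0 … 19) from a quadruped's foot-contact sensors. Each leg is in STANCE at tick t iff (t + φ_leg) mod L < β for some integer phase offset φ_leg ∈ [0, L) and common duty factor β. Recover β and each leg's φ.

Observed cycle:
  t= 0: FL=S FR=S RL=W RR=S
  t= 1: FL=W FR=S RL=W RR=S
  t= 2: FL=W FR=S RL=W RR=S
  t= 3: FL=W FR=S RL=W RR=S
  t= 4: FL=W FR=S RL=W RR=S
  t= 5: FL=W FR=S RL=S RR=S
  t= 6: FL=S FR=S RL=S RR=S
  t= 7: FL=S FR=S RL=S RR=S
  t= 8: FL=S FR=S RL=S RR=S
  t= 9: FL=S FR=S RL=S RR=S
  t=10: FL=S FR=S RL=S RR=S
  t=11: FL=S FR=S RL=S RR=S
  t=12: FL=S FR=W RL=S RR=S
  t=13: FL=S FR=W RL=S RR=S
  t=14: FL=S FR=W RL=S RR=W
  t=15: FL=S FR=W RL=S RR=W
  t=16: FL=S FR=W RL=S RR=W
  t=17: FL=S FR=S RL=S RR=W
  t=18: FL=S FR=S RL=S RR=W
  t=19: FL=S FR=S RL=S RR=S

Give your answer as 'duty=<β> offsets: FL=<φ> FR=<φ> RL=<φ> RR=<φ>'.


duty=15 offsets: FL=14 FR=3 RL=15 RR=1

duty β = stance ticks per leg = 15
FL: stance ticks = 15; W→S at t=6 → φ=14
FR: stance ticks = 15; W→S at t=17 → φ=3
RL: stance ticks = 15; W→S at t=5 → φ=15
RR: stance ticks = 15; W→S at t=19 → φ=1


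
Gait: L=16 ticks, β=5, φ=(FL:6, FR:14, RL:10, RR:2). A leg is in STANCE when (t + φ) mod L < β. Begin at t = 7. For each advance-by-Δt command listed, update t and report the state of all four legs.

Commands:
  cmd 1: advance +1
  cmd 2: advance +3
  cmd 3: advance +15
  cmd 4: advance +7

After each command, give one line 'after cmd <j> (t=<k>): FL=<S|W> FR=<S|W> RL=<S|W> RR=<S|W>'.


after cmd 1 (t=8): FL=W FR=W RL=S RR=W
after cmd 2 (t=11): FL=S FR=W RL=W RR=W
after cmd 3 (t=26): FL=S FR=W RL=S RR=W
after cmd 4 (t=33): FL=W FR=W RL=W RR=S

start t=7: FL=W FR=W RL=S RR=W
cmd 1: advance +1 → t=8, phase=(14,6,2,10) → FL=W FR=W RL=S RR=W
cmd 2: advance +3 → t=11, phase=(1,9,5,13) → FL=S FR=W RL=W RR=W
cmd 3: advance +15 → t=26, phase=(0,8,4,12) → FL=S FR=W RL=S RR=W
cmd 4: advance +7 → t=33, phase=(7,15,11,3) → FL=W FR=W RL=W RR=S


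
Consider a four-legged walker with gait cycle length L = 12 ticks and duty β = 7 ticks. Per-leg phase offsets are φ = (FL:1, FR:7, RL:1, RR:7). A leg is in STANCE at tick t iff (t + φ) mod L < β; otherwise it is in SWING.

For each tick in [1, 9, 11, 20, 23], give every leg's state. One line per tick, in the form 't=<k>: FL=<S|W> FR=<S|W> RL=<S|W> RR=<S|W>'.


t=1: phase=(2,8,2,8) vs β=7 → FL=S FR=W RL=S RR=W
t=9: phase=(10,4,10,4) vs β=7 → FL=W FR=S RL=W RR=S
t=11: phase=(0,6,0,6) vs β=7 → FL=S FR=S RL=S RR=S
t=20: phase=(9,3,9,3) vs β=7 → FL=W FR=S RL=W RR=S
t=23: phase=(0,6,0,6) vs β=7 → FL=S FR=S RL=S RR=S

t=1: FL=S FR=W RL=S RR=W
t=9: FL=W FR=S RL=W RR=S
t=11: FL=S FR=S RL=S RR=S
t=20: FL=W FR=S RL=W RR=S
t=23: FL=S FR=S RL=S RR=S


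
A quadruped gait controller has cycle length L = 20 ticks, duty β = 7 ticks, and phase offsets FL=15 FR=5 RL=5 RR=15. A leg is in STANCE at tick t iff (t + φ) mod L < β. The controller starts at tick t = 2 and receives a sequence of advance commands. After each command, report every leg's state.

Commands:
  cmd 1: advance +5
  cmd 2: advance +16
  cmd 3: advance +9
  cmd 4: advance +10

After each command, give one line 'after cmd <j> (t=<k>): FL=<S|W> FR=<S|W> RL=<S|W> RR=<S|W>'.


after cmd 1 (t=7): FL=S FR=W RL=W RR=S
after cmd 2 (t=23): FL=W FR=W RL=W RR=W
after cmd 3 (t=32): FL=W FR=W RL=W RR=W
after cmd 4 (t=42): FL=W FR=W RL=W RR=W

start t=2: FL=W FR=W RL=W RR=W
cmd 1: advance +5 → t=7, phase=(2,12,12,2) → FL=S FR=W RL=W RR=S
cmd 2: advance +16 → t=23, phase=(18,8,8,18) → FL=W FR=W RL=W RR=W
cmd 3: advance +9 → t=32, phase=(7,17,17,7) → FL=W FR=W RL=W RR=W
cmd 4: advance +10 → t=42, phase=(17,7,7,17) → FL=W FR=W RL=W RR=W


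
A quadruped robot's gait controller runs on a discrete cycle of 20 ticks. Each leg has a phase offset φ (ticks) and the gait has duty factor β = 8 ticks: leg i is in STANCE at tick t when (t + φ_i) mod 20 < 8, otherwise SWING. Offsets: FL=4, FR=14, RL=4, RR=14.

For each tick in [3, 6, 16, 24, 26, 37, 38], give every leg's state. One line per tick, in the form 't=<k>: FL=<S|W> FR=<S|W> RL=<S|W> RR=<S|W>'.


t=3: FL=S FR=W RL=S RR=W
t=6: FL=W FR=S RL=W RR=S
t=16: FL=S FR=W RL=S RR=W
t=24: FL=W FR=W RL=W RR=W
t=26: FL=W FR=S RL=W RR=S
t=37: FL=S FR=W RL=S RR=W
t=38: FL=S FR=W RL=S RR=W

t=3: phase=(7,17,7,17) vs β=8 → FL=S FR=W RL=S RR=W
t=6: phase=(10,0,10,0) vs β=8 → FL=W FR=S RL=W RR=S
t=16: phase=(0,10,0,10) vs β=8 → FL=S FR=W RL=S RR=W
t=24: phase=(8,18,8,18) vs β=8 → FL=W FR=W RL=W RR=W
t=26: phase=(10,0,10,0) vs β=8 → FL=W FR=S RL=W RR=S
t=37: phase=(1,11,1,11) vs β=8 → FL=S FR=W RL=S RR=W
t=38: phase=(2,12,2,12) vs β=8 → FL=S FR=W RL=S RR=W


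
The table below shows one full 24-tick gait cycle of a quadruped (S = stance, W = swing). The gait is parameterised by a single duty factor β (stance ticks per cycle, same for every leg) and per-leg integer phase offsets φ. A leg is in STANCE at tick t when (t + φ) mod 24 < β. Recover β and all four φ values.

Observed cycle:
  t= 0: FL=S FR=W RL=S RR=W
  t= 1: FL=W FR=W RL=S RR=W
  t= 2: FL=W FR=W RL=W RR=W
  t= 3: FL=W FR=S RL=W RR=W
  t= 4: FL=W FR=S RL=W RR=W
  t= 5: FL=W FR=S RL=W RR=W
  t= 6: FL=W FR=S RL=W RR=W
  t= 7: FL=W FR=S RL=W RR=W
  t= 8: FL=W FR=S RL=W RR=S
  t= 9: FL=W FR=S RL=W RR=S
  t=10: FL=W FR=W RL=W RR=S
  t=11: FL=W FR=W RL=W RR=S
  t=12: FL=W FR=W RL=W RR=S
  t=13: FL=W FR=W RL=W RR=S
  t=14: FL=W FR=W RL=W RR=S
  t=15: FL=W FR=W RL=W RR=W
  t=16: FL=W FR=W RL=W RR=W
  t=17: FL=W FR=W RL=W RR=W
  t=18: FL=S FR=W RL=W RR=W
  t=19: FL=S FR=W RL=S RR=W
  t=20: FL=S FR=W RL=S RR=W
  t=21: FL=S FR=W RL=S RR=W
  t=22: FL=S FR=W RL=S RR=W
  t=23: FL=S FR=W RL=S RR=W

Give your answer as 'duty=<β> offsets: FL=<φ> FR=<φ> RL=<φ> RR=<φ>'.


duty=7 offsets: FL=6 FR=21 RL=5 RR=16

duty β = stance ticks per leg = 7
FL: stance ticks = 7; W→S at t=18 → φ=6
FR: stance ticks = 7; W→S at t=3 → φ=21
RL: stance ticks = 7; W→S at t=19 → φ=5
RR: stance ticks = 7; W→S at t=8 → φ=16


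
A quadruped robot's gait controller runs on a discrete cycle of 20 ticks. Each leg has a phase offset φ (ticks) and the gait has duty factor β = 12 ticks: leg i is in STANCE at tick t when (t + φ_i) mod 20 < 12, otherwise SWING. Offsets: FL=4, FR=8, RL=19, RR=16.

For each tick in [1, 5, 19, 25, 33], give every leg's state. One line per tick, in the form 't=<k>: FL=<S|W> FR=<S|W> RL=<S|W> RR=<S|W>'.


t=1: FL=S FR=S RL=S RR=W
t=5: FL=S FR=W RL=S RR=S
t=19: FL=S FR=S RL=W RR=W
t=25: FL=S FR=W RL=S RR=S
t=33: FL=W FR=S RL=W RR=S

t=1: phase=(5,9,0,17) vs β=12 → FL=S FR=S RL=S RR=W
t=5: phase=(9,13,4,1) vs β=12 → FL=S FR=W RL=S RR=S
t=19: phase=(3,7,18,15) vs β=12 → FL=S FR=S RL=W RR=W
t=25: phase=(9,13,4,1) vs β=12 → FL=S FR=W RL=S RR=S
t=33: phase=(17,1,12,9) vs β=12 → FL=W FR=S RL=W RR=S


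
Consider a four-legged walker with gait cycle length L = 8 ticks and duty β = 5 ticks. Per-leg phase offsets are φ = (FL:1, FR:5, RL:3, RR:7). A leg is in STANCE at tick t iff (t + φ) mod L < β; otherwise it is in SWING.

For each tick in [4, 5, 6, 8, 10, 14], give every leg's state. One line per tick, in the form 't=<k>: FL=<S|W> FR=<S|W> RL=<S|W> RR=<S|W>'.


t=4: phase=(5,1,7,3) vs β=5 → FL=W FR=S RL=W RR=S
t=5: phase=(6,2,0,4) vs β=5 → FL=W FR=S RL=S RR=S
t=6: phase=(7,3,1,5) vs β=5 → FL=W FR=S RL=S RR=W
t=8: phase=(1,5,3,7) vs β=5 → FL=S FR=W RL=S RR=W
t=10: phase=(3,7,5,1) vs β=5 → FL=S FR=W RL=W RR=S
t=14: phase=(7,3,1,5) vs β=5 → FL=W FR=S RL=S RR=W

t=4: FL=W FR=S RL=W RR=S
t=5: FL=W FR=S RL=S RR=S
t=6: FL=W FR=S RL=S RR=W
t=8: FL=S FR=W RL=S RR=W
t=10: FL=S FR=W RL=W RR=S
t=14: FL=W FR=S RL=S RR=W


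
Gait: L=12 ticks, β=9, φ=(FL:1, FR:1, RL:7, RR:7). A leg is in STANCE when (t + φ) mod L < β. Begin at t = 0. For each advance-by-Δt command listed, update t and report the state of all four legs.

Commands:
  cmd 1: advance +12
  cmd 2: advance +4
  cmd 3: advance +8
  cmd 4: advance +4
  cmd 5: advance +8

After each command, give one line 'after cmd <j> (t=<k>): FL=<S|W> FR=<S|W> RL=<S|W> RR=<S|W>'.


after cmd 1 (t=12): FL=S FR=S RL=S RR=S
after cmd 2 (t=16): FL=S FR=S RL=W RR=W
after cmd 3 (t=24): FL=S FR=S RL=S RR=S
after cmd 4 (t=28): FL=S FR=S RL=W RR=W
after cmd 5 (t=36): FL=S FR=S RL=S RR=S

start t=0: FL=S FR=S RL=S RR=S
cmd 1: advance +12 → t=12, phase=(1,1,7,7) → FL=S FR=S RL=S RR=S
cmd 2: advance +4 → t=16, phase=(5,5,11,11) → FL=S FR=S RL=W RR=W
cmd 3: advance +8 → t=24, phase=(1,1,7,7) → FL=S FR=S RL=S RR=S
cmd 4: advance +4 → t=28, phase=(5,5,11,11) → FL=S FR=S RL=W RR=W
cmd 5: advance +8 → t=36, phase=(1,1,7,7) → FL=S FR=S RL=S RR=S


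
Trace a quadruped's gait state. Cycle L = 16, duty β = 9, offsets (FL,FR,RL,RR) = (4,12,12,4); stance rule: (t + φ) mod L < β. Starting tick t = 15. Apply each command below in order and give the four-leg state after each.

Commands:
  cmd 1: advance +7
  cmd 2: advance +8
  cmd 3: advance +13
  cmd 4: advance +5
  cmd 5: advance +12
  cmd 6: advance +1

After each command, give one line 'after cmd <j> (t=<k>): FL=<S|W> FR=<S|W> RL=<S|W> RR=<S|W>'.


start t=15: FL=S FR=W RL=W RR=S
cmd 1: advance +7 → t=22, phase=(10,2,2,10) → FL=W FR=S RL=S RR=W
cmd 2: advance +8 → t=30, phase=(2,10,10,2) → FL=S FR=W RL=W RR=S
cmd 3: advance +13 → t=43, phase=(15,7,7,15) → FL=W FR=S RL=S RR=W
cmd 4: advance +5 → t=48, phase=(4,12,12,4) → FL=S FR=W RL=W RR=S
cmd 5: advance +12 → t=60, phase=(0,8,8,0) → FL=S FR=S RL=S RR=S
cmd 6: advance +1 → t=61, phase=(1,9,9,1) → FL=S FR=W RL=W RR=S

after cmd 1 (t=22): FL=W FR=S RL=S RR=W
after cmd 2 (t=30): FL=S FR=W RL=W RR=S
after cmd 3 (t=43): FL=W FR=S RL=S RR=W
after cmd 4 (t=48): FL=S FR=W RL=W RR=S
after cmd 5 (t=60): FL=S FR=S RL=S RR=S
after cmd 6 (t=61): FL=S FR=W RL=W RR=S


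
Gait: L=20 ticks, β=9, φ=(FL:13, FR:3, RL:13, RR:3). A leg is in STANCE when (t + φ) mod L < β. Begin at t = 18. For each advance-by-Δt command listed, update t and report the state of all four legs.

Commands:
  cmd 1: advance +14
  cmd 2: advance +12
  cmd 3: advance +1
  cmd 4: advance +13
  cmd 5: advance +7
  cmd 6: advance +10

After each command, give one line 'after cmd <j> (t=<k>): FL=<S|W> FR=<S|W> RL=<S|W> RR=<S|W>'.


after cmd 1 (t=32): FL=S FR=W RL=S RR=W
after cmd 2 (t=44): FL=W FR=S RL=W RR=S
after cmd 3 (t=45): FL=W FR=S RL=W RR=S
after cmd 4 (t=58): FL=W FR=S RL=W RR=S
after cmd 5 (t=65): FL=W FR=S RL=W RR=S
after cmd 6 (t=75): FL=S FR=W RL=S RR=W

start t=18: FL=W FR=S RL=W RR=S
cmd 1: advance +14 → t=32, phase=(5,15,5,15) → FL=S FR=W RL=S RR=W
cmd 2: advance +12 → t=44, phase=(17,7,17,7) → FL=W FR=S RL=W RR=S
cmd 3: advance +1 → t=45, phase=(18,8,18,8) → FL=W FR=S RL=W RR=S
cmd 4: advance +13 → t=58, phase=(11,1,11,1) → FL=W FR=S RL=W RR=S
cmd 5: advance +7 → t=65, phase=(18,8,18,8) → FL=W FR=S RL=W RR=S
cmd 6: advance +10 → t=75, phase=(8,18,8,18) → FL=S FR=W RL=S RR=W


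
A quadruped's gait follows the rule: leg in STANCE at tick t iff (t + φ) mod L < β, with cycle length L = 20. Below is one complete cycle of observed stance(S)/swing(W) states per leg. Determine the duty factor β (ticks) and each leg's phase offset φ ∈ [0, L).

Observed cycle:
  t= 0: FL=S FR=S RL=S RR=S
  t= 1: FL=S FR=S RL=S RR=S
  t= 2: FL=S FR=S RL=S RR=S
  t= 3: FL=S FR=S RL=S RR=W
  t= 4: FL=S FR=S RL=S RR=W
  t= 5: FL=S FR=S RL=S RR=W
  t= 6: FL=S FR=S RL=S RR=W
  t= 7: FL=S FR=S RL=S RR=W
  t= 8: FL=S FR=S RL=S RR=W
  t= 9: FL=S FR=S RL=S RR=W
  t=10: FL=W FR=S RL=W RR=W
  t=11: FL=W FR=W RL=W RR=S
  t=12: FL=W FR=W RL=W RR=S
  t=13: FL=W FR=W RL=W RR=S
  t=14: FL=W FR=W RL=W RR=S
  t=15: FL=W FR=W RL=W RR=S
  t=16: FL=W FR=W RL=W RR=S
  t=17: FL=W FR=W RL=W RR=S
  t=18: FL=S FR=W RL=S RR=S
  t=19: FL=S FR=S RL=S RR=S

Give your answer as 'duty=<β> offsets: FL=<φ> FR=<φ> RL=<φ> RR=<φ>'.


duty β = stance ticks per leg = 12
FL: stance ticks = 12; W→S at t=18 → φ=2
FR: stance ticks = 12; W→S at t=19 → φ=1
RL: stance ticks = 12; W→S at t=18 → φ=2
RR: stance ticks = 12; W→S at t=11 → φ=9

duty=12 offsets: FL=2 FR=1 RL=2 RR=9


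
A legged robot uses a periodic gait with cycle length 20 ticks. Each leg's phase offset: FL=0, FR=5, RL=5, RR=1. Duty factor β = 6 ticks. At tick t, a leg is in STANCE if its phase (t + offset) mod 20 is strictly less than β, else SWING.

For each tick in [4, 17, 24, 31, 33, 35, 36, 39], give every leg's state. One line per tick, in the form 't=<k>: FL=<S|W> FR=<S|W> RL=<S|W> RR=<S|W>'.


t=4: FL=S FR=W RL=W RR=S
t=17: FL=W FR=S RL=S RR=W
t=24: FL=S FR=W RL=W RR=S
t=31: FL=W FR=W RL=W RR=W
t=33: FL=W FR=W RL=W RR=W
t=35: FL=W FR=S RL=S RR=W
t=36: FL=W FR=S RL=S RR=W
t=39: FL=W FR=S RL=S RR=S

t=4: phase=(4,9,9,5) vs β=6 → FL=S FR=W RL=W RR=S
t=17: phase=(17,2,2,18) vs β=6 → FL=W FR=S RL=S RR=W
t=24: phase=(4,9,9,5) vs β=6 → FL=S FR=W RL=W RR=S
t=31: phase=(11,16,16,12) vs β=6 → FL=W FR=W RL=W RR=W
t=33: phase=(13,18,18,14) vs β=6 → FL=W FR=W RL=W RR=W
t=35: phase=(15,0,0,16) vs β=6 → FL=W FR=S RL=S RR=W
t=36: phase=(16,1,1,17) vs β=6 → FL=W FR=S RL=S RR=W
t=39: phase=(19,4,4,0) vs β=6 → FL=W FR=S RL=S RR=S


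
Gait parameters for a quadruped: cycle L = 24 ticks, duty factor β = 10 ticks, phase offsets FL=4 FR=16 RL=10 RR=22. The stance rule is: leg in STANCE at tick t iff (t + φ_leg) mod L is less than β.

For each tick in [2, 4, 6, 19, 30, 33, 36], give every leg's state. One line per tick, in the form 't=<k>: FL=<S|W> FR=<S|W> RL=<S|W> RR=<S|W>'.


t=2: FL=S FR=W RL=W RR=S
t=4: FL=S FR=W RL=W RR=S
t=6: FL=W FR=W RL=W RR=S
t=19: FL=W FR=W RL=S RR=W
t=30: FL=W FR=W RL=W RR=S
t=33: FL=W FR=S RL=W RR=S
t=36: FL=W FR=S RL=W RR=W

t=2: phase=(6,18,12,0) vs β=10 → FL=S FR=W RL=W RR=S
t=4: phase=(8,20,14,2) vs β=10 → FL=S FR=W RL=W RR=S
t=6: phase=(10,22,16,4) vs β=10 → FL=W FR=W RL=W RR=S
t=19: phase=(23,11,5,17) vs β=10 → FL=W FR=W RL=S RR=W
t=30: phase=(10,22,16,4) vs β=10 → FL=W FR=W RL=W RR=S
t=33: phase=(13,1,19,7) vs β=10 → FL=W FR=S RL=W RR=S
t=36: phase=(16,4,22,10) vs β=10 → FL=W FR=S RL=W RR=W


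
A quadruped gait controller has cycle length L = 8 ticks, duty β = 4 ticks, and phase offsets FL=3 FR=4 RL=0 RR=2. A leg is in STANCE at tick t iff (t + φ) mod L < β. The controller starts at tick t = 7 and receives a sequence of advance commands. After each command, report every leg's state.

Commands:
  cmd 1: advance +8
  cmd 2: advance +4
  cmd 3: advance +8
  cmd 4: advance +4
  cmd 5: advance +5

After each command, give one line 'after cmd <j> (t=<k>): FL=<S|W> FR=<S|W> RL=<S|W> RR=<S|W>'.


after cmd 1 (t=15): FL=S FR=S RL=W RR=S
after cmd 2 (t=19): FL=W FR=W RL=S RR=W
after cmd 3 (t=27): FL=W FR=W RL=S RR=W
after cmd 4 (t=31): FL=S FR=S RL=W RR=S
after cmd 5 (t=36): FL=W FR=S RL=W RR=W

start t=7: FL=S FR=S RL=W RR=S
cmd 1: advance +8 → t=15, phase=(2,3,7,1) → FL=S FR=S RL=W RR=S
cmd 2: advance +4 → t=19, phase=(6,7,3,5) → FL=W FR=W RL=S RR=W
cmd 3: advance +8 → t=27, phase=(6,7,3,5) → FL=W FR=W RL=S RR=W
cmd 4: advance +4 → t=31, phase=(2,3,7,1) → FL=S FR=S RL=W RR=S
cmd 5: advance +5 → t=36, phase=(7,0,4,6) → FL=W FR=S RL=W RR=W


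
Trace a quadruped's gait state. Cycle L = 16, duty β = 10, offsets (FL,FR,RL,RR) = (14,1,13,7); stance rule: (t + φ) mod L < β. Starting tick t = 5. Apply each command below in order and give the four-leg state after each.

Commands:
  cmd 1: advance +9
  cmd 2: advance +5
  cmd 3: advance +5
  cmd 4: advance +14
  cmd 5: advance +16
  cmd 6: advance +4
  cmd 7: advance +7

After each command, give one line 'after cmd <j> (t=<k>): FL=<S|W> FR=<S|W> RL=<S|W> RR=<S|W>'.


after cmd 1 (t=14): FL=W FR=W RL=W RR=S
after cmd 2 (t=19): FL=S FR=S RL=S RR=W
after cmd 3 (t=24): FL=S FR=S RL=S RR=W
after cmd 4 (t=38): FL=S FR=S RL=S RR=W
after cmd 5 (t=54): FL=S FR=S RL=S RR=W
after cmd 6 (t=58): FL=S FR=W RL=S RR=S
after cmd 7 (t=65): FL=W FR=S RL=W RR=S

start t=5: FL=S FR=S RL=S RR=W
cmd 1: advance +9 → t=14, phase=(12,15,11,5) → FL=W FR=W RL=W RR=S
cmd 2: advance +5 → t=19, phase=(1,4,0,10) → FL=S FR=S RL=S RR=W
cmd 3: advance +5 → t=24, phase=(6,9,5,15) → FL=S FR=S RL=S RR=W
cmd 4: advance +14 → t=38, phase=(4,7,3,13) → FL=S FR=S RL=S RR=W
cmd 5: advance +16 → t=54, phase=(4,7,3,13) → FL=S FR=S RL=S RR=W
cmd 6: advance +4 → t=58, phase=(8,11,7,1) → FL=S FR=W RL=S RR=S
cmd 7: advance +7 → t=65, phase=(15,2,14,8) → FL=W FR=S RL=W RR=S


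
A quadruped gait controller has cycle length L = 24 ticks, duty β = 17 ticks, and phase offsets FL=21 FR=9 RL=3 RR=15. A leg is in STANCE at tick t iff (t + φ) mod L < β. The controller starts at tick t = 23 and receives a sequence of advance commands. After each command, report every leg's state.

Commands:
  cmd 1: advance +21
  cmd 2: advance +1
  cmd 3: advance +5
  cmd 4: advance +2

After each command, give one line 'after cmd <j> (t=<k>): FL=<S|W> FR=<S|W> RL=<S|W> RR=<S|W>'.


after cmd 1 (t=44): FL=W FR=S RL=W RR=S
after cmd 2 (t=45): FL=W FR=S RL=S RR=S
after cmd 3 (t=50): FL=W FR=S RL=S RR=W
after cmd 4 (t=52): FL=S FR=S RL=S RR=W

start t=23: FL=W FR=S RL=S RR=S
cmd 1: advance +21 → t=44, phase=(17,5,23,11) → FL=W FR=S RL=W RR=S
cmd 2: advance +1 → t=45, phase=(18,6,0,12) → FL=W FR=S RL=S RR=S
cmd 3: advance +5 → t=50, phase=(23,11,5,17) → FL=W FR=S RL=S RR=W
cmd 4: advance +2 → t=52, phase=(1,13,7,19) → FL=S FR=S RL=S RR=W


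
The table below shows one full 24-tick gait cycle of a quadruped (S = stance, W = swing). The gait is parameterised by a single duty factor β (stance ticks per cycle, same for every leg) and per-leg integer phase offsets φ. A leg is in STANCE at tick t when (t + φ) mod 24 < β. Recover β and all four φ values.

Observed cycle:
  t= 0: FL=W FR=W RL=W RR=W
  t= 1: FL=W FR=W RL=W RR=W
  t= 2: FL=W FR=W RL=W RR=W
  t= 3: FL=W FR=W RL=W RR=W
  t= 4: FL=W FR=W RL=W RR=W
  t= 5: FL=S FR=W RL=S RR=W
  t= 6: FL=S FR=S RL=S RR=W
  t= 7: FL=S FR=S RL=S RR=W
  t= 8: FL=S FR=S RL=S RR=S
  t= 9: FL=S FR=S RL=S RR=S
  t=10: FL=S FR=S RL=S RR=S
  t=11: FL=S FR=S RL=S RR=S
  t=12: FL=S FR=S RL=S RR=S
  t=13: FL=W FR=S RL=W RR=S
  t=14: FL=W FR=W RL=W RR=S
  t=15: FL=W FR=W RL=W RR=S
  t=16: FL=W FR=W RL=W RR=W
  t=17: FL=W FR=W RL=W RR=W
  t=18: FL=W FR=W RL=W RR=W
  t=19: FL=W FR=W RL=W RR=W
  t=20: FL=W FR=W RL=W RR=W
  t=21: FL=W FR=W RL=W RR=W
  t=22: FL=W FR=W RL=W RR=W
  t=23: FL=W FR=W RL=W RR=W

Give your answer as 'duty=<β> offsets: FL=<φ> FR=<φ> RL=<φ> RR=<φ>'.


duty=8 offsets: FL=19 FR=18 RL=19 RR=16

duty β = stance ticks per leg = 8
FL: stance ticks = 8; W→S at t=5 → φ=19
FR: stance ticks = 8; W→S at t=6 → φ=18
RL: stance ticks = 8; W→S at t=5 → φ=19
RR: stance ticks = 8; W→S at t=8 → φ=16


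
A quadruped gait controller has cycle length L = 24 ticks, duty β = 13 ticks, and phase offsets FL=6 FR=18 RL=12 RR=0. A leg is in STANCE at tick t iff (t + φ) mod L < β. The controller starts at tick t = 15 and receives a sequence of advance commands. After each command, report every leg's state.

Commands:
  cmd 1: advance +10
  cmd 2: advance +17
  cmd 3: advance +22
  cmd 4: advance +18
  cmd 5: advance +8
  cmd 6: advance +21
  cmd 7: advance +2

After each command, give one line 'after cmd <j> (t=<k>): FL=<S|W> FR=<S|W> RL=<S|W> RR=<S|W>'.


after cmd 1 (t=25): FL=S FR=W RL=W RR=S
after cmd 2 (t=42): FL=S FR=S RL=S RR=W
after cmd 3 (t=64): FL=W FR=S RL=S RR=W
after cmd 4 (t=82): FL=W FR=S RL=W RR=S
after cmd 5 (t=90): FL=S FR=S RL=S RR=W
after cmd 6 (t=111): FL=W FR=S RL=S RR=W
after cmd 7 (t=113): FL=W FR=S RL=S RR=W

start t=15: FL=W FR=S RL=S RR=W
cmd 1: advance +10 → t=25, phase=(7,19,13,1) → FL=S FR=W RL=W RR=S
cmd 2: advance +17 → t=42, phase=(0,12,6,18) → FL=S FR=S RL=S RR=W
cmd 3: advance +22 → t=64, phase=(22,10,4,16) → FL=W FR=S RL=S RR=W
cmd 4: advance +18 → t=82, phase=(16,4,22,10) → FL=W FR=S RL=W RR=S
cmd 5: advance +8 → t=90, phase=(0,12,6,18) → FL=S FR=S RL=S RR=W
cmd 6: advance +21 → t=111, phase=(21,9,3,15) → FL=W FR=S RL=S RR=W
cmd 7: advance +2 → t=113, phase=(23,11,5,17) → FL=W FR=S RL=S RR=W


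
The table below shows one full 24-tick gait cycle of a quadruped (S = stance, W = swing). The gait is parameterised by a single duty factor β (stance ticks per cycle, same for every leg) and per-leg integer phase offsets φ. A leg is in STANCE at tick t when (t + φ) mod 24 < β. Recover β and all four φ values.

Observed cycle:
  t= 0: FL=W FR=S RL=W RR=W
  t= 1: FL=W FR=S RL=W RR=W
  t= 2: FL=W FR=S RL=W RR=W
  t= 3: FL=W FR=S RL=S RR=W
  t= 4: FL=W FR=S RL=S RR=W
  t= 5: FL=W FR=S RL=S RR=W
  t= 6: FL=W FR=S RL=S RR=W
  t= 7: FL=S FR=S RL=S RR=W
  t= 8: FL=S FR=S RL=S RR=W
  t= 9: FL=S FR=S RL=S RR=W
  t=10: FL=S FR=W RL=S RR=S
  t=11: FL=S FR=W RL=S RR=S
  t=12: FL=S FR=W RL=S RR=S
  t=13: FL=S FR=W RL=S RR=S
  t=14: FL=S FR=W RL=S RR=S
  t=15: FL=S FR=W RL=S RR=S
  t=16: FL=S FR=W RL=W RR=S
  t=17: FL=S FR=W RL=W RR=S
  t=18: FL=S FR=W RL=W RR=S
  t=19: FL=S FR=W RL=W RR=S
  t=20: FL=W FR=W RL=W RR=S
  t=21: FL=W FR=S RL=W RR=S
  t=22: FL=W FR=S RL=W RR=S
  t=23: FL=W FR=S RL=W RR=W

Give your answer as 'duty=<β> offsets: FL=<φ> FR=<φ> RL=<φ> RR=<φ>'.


duty β = stance ticks per leg = 13
FL: stance ticks = 13; W→S at t=7 → φ=17
FR: stance ticks = 13; W→S at t=21 → φ=3
RL: stance ticks = 13; W→S at t=3 → φ=21
RR: stance ticks = 13; W→S at t=10 → φ=14

duty=13 offsets: FL=17 FR=3 RL=21 RR=14


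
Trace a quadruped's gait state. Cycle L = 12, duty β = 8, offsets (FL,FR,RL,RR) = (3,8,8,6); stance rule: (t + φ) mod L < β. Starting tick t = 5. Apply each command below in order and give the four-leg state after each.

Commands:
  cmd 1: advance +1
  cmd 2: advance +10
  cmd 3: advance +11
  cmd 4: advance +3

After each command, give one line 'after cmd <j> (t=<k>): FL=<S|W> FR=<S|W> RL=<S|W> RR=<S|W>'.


start t=5: FL=W FR=S RL=S RR=W
cmd 1: advance +1 → t=6, phase=(9,2,2,0) → FL=W FR=S RL=S RR=S
cmd 2: advance +10 → t=16, phase=(7,0,0,10) → FL=S FR=S RL=S RR=W
cmd 3: advance +11 → t=27, phase=(6,11,11,9) → FL=S FR=W RL=W RR=W
cmd 4: advance +3 → t=30, phase=(9,2,2,0) → FL=W FR=S RL=S RR=S

after cmd 1 (t=6): FL=W FR=S RL=S RR=S
after cmd 2 (t=16): FL=S FR=S RL=S RR=W
after cmd 3 (t=27): FL=S FR=W RL=W RR=W
after cmd 4 (t=30): FL=W FR=S RL=S RR=S


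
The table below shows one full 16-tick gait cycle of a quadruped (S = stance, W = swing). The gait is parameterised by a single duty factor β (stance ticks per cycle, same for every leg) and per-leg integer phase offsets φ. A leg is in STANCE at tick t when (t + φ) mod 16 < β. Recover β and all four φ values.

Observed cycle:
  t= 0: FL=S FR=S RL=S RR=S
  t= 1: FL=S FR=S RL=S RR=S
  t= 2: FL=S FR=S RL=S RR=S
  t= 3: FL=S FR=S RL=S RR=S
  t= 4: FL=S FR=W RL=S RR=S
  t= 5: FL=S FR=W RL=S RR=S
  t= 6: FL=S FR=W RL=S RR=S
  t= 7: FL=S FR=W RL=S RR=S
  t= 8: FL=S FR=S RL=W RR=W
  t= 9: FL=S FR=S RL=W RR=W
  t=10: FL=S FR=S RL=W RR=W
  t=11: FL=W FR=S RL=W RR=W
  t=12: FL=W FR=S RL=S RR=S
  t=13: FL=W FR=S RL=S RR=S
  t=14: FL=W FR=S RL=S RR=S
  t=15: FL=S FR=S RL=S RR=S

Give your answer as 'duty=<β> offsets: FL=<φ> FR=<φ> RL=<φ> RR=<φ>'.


duty β = stance ticks per leg = 12
FL: stance ticks = 12; W→S at t=15 → φ=1
FR: stance ticks = 12; W→S at t=8 → φ=8
RL: stance ticks = 12; W→S at t=12 → φ=4
RR: stance ticks = 12; W→S at t=12 → φ=4

duty=12 offsets: FL=1 FR=8 RL=4 RR=4


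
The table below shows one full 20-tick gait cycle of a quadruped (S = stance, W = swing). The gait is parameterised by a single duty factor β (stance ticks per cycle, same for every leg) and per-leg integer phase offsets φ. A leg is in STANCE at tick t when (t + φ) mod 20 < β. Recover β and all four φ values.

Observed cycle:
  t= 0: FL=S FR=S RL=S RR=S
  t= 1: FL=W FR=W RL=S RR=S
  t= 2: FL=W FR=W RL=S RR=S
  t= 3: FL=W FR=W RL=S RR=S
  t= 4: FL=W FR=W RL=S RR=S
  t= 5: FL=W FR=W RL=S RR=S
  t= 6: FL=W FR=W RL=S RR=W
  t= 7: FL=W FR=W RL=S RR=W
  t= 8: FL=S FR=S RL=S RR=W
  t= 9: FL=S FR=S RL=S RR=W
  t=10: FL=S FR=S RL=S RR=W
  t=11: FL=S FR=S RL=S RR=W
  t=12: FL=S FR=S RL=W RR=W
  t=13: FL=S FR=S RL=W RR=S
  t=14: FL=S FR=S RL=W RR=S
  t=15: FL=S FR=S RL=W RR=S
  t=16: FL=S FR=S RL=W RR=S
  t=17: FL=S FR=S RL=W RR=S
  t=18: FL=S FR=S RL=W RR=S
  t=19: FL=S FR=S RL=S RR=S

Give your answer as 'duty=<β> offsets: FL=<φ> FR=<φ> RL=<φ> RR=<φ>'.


duty=13 offsets: FL=12 FR=12 RL=1 RR=7

duty β = stance ticks per leg = 13
FL: stance ticks = 13; W→S at t=8 → φ=12
FR: stance ticks = 13; W→S at t=8 → φ=12
RL: stance ticks = 13; W→S at t=19 → φ=1
RR: stance ticks = 13; W→S at t=13 → φ=7
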